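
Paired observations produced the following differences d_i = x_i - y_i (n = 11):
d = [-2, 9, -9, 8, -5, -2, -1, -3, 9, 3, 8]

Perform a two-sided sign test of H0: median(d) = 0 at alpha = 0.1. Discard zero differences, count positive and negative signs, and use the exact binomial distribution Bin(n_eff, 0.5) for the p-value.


Step 1: Discard zero differences. Original n = 11; n_eff = number of nonzero differences = 11.
Nonzero differences (with sign): -2, +9, -9, +8, -5, -2, -1, -3, +9, +3, +8
Step 2: Count signs: positive = 5, negative = 6.
Step 3: Under H0: P(positive) = 0.5, so the number of positives S ~ Bin(11, 0.5).
Step 4: Two-sided exact p-value = sum of Bin(11,0.5) probabilities at or below the observed probability = 1.000000.
Step 5: alpha = 0.1. fail to reject H0.

n_eff = 11, pos = 5, neg = 6, p = 1.000000, fail to reject H0.


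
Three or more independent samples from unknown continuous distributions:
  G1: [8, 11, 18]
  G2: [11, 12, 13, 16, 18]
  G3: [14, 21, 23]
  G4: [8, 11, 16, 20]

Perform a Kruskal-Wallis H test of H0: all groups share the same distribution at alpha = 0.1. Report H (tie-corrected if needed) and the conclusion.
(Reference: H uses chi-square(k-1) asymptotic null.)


Step 1: Combine all N = 15 observations and assign midranks.
sorted (value, group, rank): (8,G1,1.5), (8,G4,1.5), (11,G1,4), (11,G2,4), (11,G4,4), (12,G2,6), (13,G2,7), (14,G3,8), (16,G2,9.5), (16,G4,9.5), (18,G1,11.5), (18,G2,11.5), (20,G4,13), (21,G3,14), (23,G3,15)
Step 2: Sum ranks within each group.
R_1 = 17 (n_1 = 3)
R_2 = 38 (n_2 = 5)
R_3 = 37 (n_3 = 3)
R_4 = 28 (n_4 = 4)
Step 3: H = 12/(N(N+1)) * sum(R_i^2/n_i) - 3(N+1)
     = 12/(15*16) * (17^2/3 + 38^2/5 + 37^2/3 + 28^2/4) - 3*16
     = 0.050000 * 1037.47 - 48
     = 3.873333.
Step 4: Ties present; correction factor C = 1 - 42/(15^3 - 15) = 0.987500. Corrected H = 3.873333 / 0.987500 = 3.922363.
Step 5: Under H0, H ~ chi^2(3); p-value = 0.269970.
Step 6: alpha = 0.1. fail to reject H0.

H = 3.9224, df = 3, p = 0.269970, fail to reject H0.


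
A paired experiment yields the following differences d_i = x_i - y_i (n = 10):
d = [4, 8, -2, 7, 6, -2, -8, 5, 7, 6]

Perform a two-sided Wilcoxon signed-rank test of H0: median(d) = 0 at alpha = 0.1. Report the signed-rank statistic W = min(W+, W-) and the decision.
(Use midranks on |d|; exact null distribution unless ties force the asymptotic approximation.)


Step 1: Drop any zero differences (none here) and take |d_i|.
|d| = [4, 8, 2, 7, 6, 2, 8, 5, 7, 6]
Step 2: Midrank |d_i| (ties get averaged ranks).
ranks: |4|->3, |8|->9.5, |2|->1.5, |7|->7.5, |6|->5.5, |2|->1.5, |8|->9.5, |5|->4, |7|->7.5, |6|->5.5
Step 3: Attach original signs; sum ranks with positive sign and with negative sign.
W+ = 3 + 9.5 + 7.5 + 5.5 + 4 + 7.5 + 5.5 = 42.5
W- = 1.5 + 1.5 + 9.5 = 12.5
(Check: W+ + W- = 55 should equal n(n+1)/2 = 55.)
Step 4: Test statistic W = min(W+, W-) = 12.5.
Step 5: Ties in |d|, so use the tie-corrected normal approximation.
        E[W] = n(n+1)/4 = 10*11/4 = 27.5.
        Tie groups: |d|=2 (t=2), |d|=6 (t=2), |d|=7 (t=2), |d|=8 (t=2); sum(t^3 - t) = 24.
        Var[W] = n(n+1)(2n+1)/24 - sum(t^3-t)/48 = 2310/24 - 24/48 = 95.75.
        z = (W - E[W]) / sqrt(Var[W]) = (12.5 - 27.5) / 9.7852 = -1.5329.
        Two-sided p = 2*Phi(z) = 0.125293.
Step 6: alpha = 0.1. fail to reject H0.

W+ = 42.5, W- = 12.5, W = min = 12.5, p = 0.125293, fail to reject H0.


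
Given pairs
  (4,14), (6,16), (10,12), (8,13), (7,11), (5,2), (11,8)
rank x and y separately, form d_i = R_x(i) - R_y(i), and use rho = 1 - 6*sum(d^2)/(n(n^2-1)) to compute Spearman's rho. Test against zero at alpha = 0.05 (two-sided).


Step 1: Rank x and y separately (midranks; no ties here).
rank(x): 4->1, 6->3, 10->6, 8->5, 7->4, 5->2, 11->7
rank(y): 14->6, 16->7, 12->4, 13->5, 11->3, 2->1, 8->2
Step 2: d_i = R_x(i) - R_y(i); compute d_i^2.
  (1-6)^2=25, (3-7)^2=16, (6-4)^2=4, (5-5)^2=0, (4-3)^2=1, (2-1)^2=1, (7-2)^2=25
sum(d^2) = 72.
Step 3: rho = 1 - 6*72 / (7*(7^2 - 1)) = 1 - 432/336 = -0.285714.
Step 4: Under H0, t = rho * sqrt((n-2)/(1-rho^2)) = -0.6667 ~ t(5).
Step 5: Two-sided p-value from the t-distribution with 5 df = 0.534509.
Step 6: alpha = 0.05. fail to reject H0.

rho = -0.2857, p = 0.534509, fail to reject H0 at alpha = 0.05.


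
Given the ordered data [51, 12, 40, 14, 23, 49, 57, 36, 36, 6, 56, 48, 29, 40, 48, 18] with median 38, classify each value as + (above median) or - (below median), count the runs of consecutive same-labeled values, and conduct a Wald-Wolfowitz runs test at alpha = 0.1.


Step 1: Compute median = 38; label A = above, B = below.
Labels in order: ABABBAABBBAABAAB  (n_A = 8, n_B = 8)
Step 2: Count runs R = 10.
Step 3: Under H0 (random ordering), E[R] = 2*n_A*n_B/(n_A+n_B) + 1 = 2*8*8/16 + 1 = 9.0000.
        Var[R] = 2*n_A*n_B*(2*n_A*n_B - n_A - n_B) / ((n_A+n_B)^2 * (n_A+n_B-1)) = 14336/3840 = 3.7333.
        SD[R] = 1.9322.
Step 4: Continuity-corrected z = (R - 0.5 - E[R]) / SD[R] = (10 - 0.5 - 9.0000) / 1.9322 = 0.2588.
Step 5: Two-sided p-value via normal approximation = 2*(1 - Phi(|z|)) = 0.795809.
Step 6: alpha = 0.1. fail to reject H0.

R = 10, z = 0.2588, p = 0.795809, fail to reject H0.


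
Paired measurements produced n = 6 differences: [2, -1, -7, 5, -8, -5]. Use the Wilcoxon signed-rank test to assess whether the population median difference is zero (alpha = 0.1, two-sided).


Step 1: Drop any zero differences (none here) and take |d_i|.
|d| = [2, 1, 7, 5, 8, 5]
Step 2: Midrank |d_i| (ties get averaged ranks).
ranks: |2|->2, |1|->1, |7|->5, |5|->3.5, |8|->6, |5|->3.5
Step 3: Attach original signs; sum ranks with positive sign and with negative sign.
W+ = 2 + 3.5 = 5.5
W- = 1 + 5 + 6 + 3.5 = 15.5
(Check: W+ + W- = 21 should equal n(n+1)/2 = 21.)
Step 4: Test statistic W = min(W+, W-) = 5.5.
Step 5: Ties in |d|, so use the tie-corrected normal approximation.
        E[W] = n(n+1)/4 = 6*7/4 = 10.5.
        Tie groups: |d|=5 (t=2); sum(t^3 - t) = 6.
        Var[W] = n(n+1)(2n+1)/24 - sum(t^3-t)/48 = 546/24 - 6/48 = 22.625.
        z = (W - E[W]) / sqrt(Var[W]) = (5.5 - 10.5) / 4.7566 = -1.0512.
        Two-sided p = 2*Phi(z) = 0.293177.
Step 6: alpha = 0.1. fail to reject H0.

W+ = 5.5, W- = 15.5, W = min = 5.5, p = 0.293177, fail to reject H0.


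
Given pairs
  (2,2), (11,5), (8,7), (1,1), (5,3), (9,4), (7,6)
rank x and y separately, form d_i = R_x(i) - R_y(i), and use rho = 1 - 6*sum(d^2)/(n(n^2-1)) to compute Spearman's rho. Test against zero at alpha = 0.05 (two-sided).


Step 1: Rank x and y separately (midranks; no ties here).
rank(x): 2->2, 11->7, 8->5, 1->1, 5->3, 9->6, 7->4
rank(y): 2->2, 5->5, 7->7, 1->1, 3->3, 4->4, 6->6
Step 2: d_i = R_x(i) - R_y(i); compute d_i^2.
  (2-2)^2=0, (7-5)^2=4, (5-7)^2=4, (1-1)^2=0, (3-3)^2=0, (6-4)^2=4, (4-6)^2=4
sum(d^2) = 16.
Step 3: rho = 1 - 6*16 / (7*(7^2 - 1)) = 1 - 96/336 = 0.714286.
Step 4: Under H0, t = rho * sqrt((n-2)/(1-rho^2)) = 2.2822 ~ t(5).
Step 5: Two-sided p-value from the t-distribution with 5 df = 0.071344.
Step 6: alpha = 0.05. fail to reject H0.

rho = 0.7143, p = 0.071344, fail to reject H0 at alpha = 0.05.


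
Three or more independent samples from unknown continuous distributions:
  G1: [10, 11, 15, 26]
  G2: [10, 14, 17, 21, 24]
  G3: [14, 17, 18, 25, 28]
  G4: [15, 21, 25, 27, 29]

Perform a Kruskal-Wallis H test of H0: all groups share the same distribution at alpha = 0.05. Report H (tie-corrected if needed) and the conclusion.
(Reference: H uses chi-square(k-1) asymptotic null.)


Step 1: Combine all N = 19 observations and assign midranks.
sorted (value, group, rank): (10,G1,1.5), (10,G2,1.5), (11,G1,3), (14,G2,4.5), (14,G3,4.5), (15,G1,6.5), (15,G4,6.5), (17,G2,8.5), (17,G3,8.5), (18,G3,10), (21,G2,11.5), (21,G4,11.5), (24,G2,13), (25,G3,14.5), (25,G4,14.5), (26,G1,16), (27,G4,17), (28,G3,18), (29,G4,19)
Step 2: Sum ranks within each group.
R_1 = 27 (n_1 = 4)
R_2 = 39 (n_2 = 5)
R_3 = 55.5 (n_3 = 5)
R_4 = 68.5 (n_4 = 5)
Step 3: H = 12/(N(N+1)) * sum(R_i^2/n_i) - 3(N+1)
     = 12/(19*20) * (27^2/4 + 39^2/5 + 55.5^2/5 + 68.5^2/5) - 3*20
     = 0.031579 * 2040.95 - 60
     = 4.451053.
Step 4: Ties present; correction factor C = 1 - 36/(19^3 - 19) = 0.994737. Corrected H = 4.451053 / 0.994737 = 4.474603.
Step 5: Under H0, H ~ chi^2(3); p-value = 0.214567.
Step 6: alpha = 0.05. fail to reject H0.

H = 4.4746, df = 3, p = 0.214567, fail to reject H0.


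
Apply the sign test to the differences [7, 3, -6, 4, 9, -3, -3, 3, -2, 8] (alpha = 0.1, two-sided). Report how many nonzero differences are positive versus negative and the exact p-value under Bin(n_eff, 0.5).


Step 1: Discard zero differences. Original n = 10; n_eff = number of nonzero differences = 10.
Nonzero differences (with sign): +7, +3, -6, +4, +9, -3, -3, +3, -2, +8
Step 2: Count signs: positive = 6, negative = 4.
Step 3: Under H0: P(positive) = 0.5, so the number of positives S ~ Bin(10, 0.5).
Step 4: Two-sided exact p-value = sum of Bin(10,0.5) probabilities at or below the observed probability = 0.753906.
Step 5: alpha = 0.1. fail to reject H0.

n_eff = 10, pos = 6, neg = 4, p = 0.753906, fail to reject H0.


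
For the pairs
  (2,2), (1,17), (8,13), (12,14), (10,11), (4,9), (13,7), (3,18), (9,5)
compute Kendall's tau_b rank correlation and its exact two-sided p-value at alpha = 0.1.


Step 1: Enumerate the 36 unordered pairs (i,j) with i<j and classify each by sign(x_j-x_i) * sign(y_j-y_i).
  (1,2):dx=-1,dy=+15->D; (1,3):dx=+6,dy=+11->C; (1,4):dx=+10,dy=+12->C; (1,5):dx=+8,dy=+9->C
  (1,6):dx=+2,dy=+7->C; (1,7):dx=+11,dy=+5->C; (1,8):dx=+1,dy=+16->C; (1,9):dx=+7,dy=+3->C
  (2,3):dx=+7,dy=-4->D; (2,4):dx=+11,dy=-3->D; (2,5):dx=+9,dy=-6->D; (2,6):dx=+3,dy=-8->D
  (2,7):dx=+12,dy=-10->D; (2,8):dx=+2,dy=+1->C; (2,9):dx=+8,dy=-12->D; (3,4):dx=+4,dy=+1->C
  (3,5):dx=+2,dy=-2->D; (3,6):dx=-4,dy=-4->C; (3,7):dx=+5,dy=-6->D; (3,8):dx=-5,dy=+5->D
  (3,9):dx=+1,dy=-8->D; (4,5):dx=-2,dy=-3->C; (4,6):dx=-8,dy=-5->C; (4,7):dx=+1,dy=-7->D
  (4,8):dx=-9,dy=+4->D; (4,9):dx=-3,dy=-9->C; (5,6):dx=-6,dy=-2->C; (5,7):dx=+3,dy=-4->D
  (5,8):dx=-7,dy=+7->D; (5,9):dx=-1,dy=-6->C; (6,7):dx=+9,dy=-2->D; (6,8):dx=-1,dy=+9->D
  (6,9):dx=+5,dy=-4->D; (7,8):dx=-10,dy=+11->D; (7,9):dx=-4,dy=-2->C; (8,9):dx=+6,dy=-13->D
Step 2: C = 16, D = 20, total pairs = 36.
Step 3: tau = (C - D)/(n(n-1)/2) = (16 - 20)/36 = -0.111111.
Step 4: Exact two-sided p-value (enumerate n! = 362880 permutations of y under H0): p = 0.761414.
Step 5: alpha = 0.1. fail to reject H0.

tau_b = -0.1111 (C=16, D=20), p = 0.761414, fail to reject H0.


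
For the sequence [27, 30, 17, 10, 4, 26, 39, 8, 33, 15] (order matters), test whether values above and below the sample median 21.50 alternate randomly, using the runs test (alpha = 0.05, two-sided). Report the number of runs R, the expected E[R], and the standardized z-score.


Step 1: Compute median = 21.50; label A = above, B = below.
Labels in order: AABBBAABAB  (n_A = 5, n_B = 5)
Step 2: Count runs R = 6.
Step 3: Under H0 (random ordering), E[R] = 2*n_A*n_B/(n_A+n_B) + 1 = 2*5*5/10 + 1 = 6.0000.
        Var[R] = 2*n_A*n_B*(2*n_A*n_B - n_A - n_B) / ((n_A+n_B)^2 * (n_A+n_B-1)) = 2000/900 = 2.2222.
        SD[R] = 1.4907.
Step 4: R = E[R], so z = 0 with no continuity correction.
Step 5: Two-sided p-value via normal approximation = 2*(1 - Phi(|z|)) = 1.000000.
Step 6: alpha = 0.05. fail to reject H0.

R = 6, z = 0.0000, p = 1.000000, fail to reject H0.


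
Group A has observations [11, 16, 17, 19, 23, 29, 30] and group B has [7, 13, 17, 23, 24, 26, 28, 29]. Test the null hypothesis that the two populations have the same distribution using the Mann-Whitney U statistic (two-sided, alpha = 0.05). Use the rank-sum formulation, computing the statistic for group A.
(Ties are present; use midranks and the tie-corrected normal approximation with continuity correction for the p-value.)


Step 1: Combine and sort all 15 observations; assign midranks.
sorted (value, group): (7,Y), (11,X), (13,Y), (16,X), (17,X), (17,Y), (19,X), (23,X), (23,Y), (24,Y), (26,Y), (28,Y), (29,X), (29,Y), (30,X)
ranks: 7->1, 11->2, 13->3, 16->4, 17->5.5, 17->5.5, 19->7, 23->8.5, 23->8.5, 24->10, 26->11, 28->12, 29->13.5, 29->13.5, 30->15
Step 2: Rank sum for X: R1 = 2 + 4 + 5.5 + 7 + 8.5 + 13.5 + 15 = 55.5.
Step 3: U_X = R1 - n1(n1+1)/2 = 55.5 - 7*8/2 = 55.5 - 28 = 27.5.
       U_Y = n1*n2 - U_X = 56 - 27.5 = 28.5.
Step 4: Ties are present, so use the tie-corrected normal approximation (with continuity correction) for the p-value.
Step 5: p-value = 1.000000; compare to alpha = 0.05. fail to reject H0.

U_X = 27.5, p = 1.000000, fail to reject H0 at alpha = 0.05.


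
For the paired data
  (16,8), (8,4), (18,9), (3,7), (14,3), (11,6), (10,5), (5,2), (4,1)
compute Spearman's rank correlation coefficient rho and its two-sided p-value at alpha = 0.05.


Step 1: Rank x and y separately (midranks; no ties here).
rank(x): 16->8, 8->4, 18->9, 3->1, 14->7, 11->6, 10->5, 5->3, 4->2
rank(y): 8->8, 4->4, 9->9, 7->7, 3->3, 6->6, 5->5, 2->2, 1->1
Step 2: d_i = R_x(i) - R_y(i); compute d_i^2.
  (8-8)^2=0, (4-4)^2=0, (9-9)^2=0, (1-7)^2=36, (7-3)^2=16, (6-6)^2=0, (5-5)^2=0, (3-2)^2=1, (2-1)^2=1
sum(d^2) = 54.
Step 3: rho = 1 - 6*54 / (9*(9^2 - 1)) = 1 - 324/720 = 0.550000.
Step 4: Under H0, t = rho * sqrt((n-2)/(1-rho^2)) = 1.7424 ~ t(7).
Step 5: Two-sided p-value from the t-distribution with 7 df = 0.124977.
Step 6: alpha = 0.05. fail to reject H0.

rho = 0.5500, p = 0.124977, fail to reject H0 at alpha = 0.05.


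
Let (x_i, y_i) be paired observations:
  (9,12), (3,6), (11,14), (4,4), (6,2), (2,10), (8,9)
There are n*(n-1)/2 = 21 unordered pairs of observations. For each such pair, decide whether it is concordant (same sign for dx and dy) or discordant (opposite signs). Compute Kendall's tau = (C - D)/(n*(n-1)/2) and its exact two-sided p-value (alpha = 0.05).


Step 1: Enumerate the 21 unordered pairs (i,j) with i<j and classify each by sign(x_j-x_i) * sign(y_j-y_i).
  (1,2):dx=-6,dy=-6->C; (1,3):dx=+2,dy=+2->C; (1,4):dx=-5,dy=-8->C; (1,5):dx=-3,dy=-10->C
  (1,6):dx=-7,dy=-2->C; (1,7):dx=-1,dy=-3->C; (2,3):dx=+8,dy=+8->C; (2,4):dx=+1,dy=-2->D
  (2,5):dx=+3,dy=-4->D; (2,6):dx=-1,dy=+4->D; (2,7):dx=+5,dy=+3->C; (3,4):dx=-7,dy=-10->C
  (3,5):dx=-5,dy=-12->C; (3,6):dx=-9,dy=-4->C; (3,7):dx=-3,dy=-5->C; (4,5):dx=+2,dy=-2->D
  (4,6):dx=-2,dy=+6->D; (4,7):dx=+4,dy=+5->C; (5,6):dx=-4,dy=+8->D; (5,7):dx=+2,dy=+7->C
  (6,7):dx=+6,dy=-1->D
Step 2: C = 14, D = 7, total pairs = 21.
Step 3: tau = (C - D)/(n(n-1)/2) = (14 - 7)/21 = 0.333333.
Step 4: Exact two-sided p-value (enumerate n! = 5040 permutations of y under H0): p = 0.381349.
Step 5: alpha = 0.05. fail to reject H0.

tau_b = 0.3333 (C=14, D=7), p = 0.381349, fail to reject H0.


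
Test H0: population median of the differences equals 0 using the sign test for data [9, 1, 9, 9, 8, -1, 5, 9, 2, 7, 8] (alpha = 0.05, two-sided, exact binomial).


Step 1: Discard zero differences. Original n = 11; n_eff = number of nonzero differences = 11.
Nonzero differences (with sign): +9, +1, +9, +9, +8, -1, +5, +9, +2, +7, +8
Step 2: Count signs: positive = 10, negative = 1.
Step 3: Under H0: P(positive) = 0.5, so the number of positives S ~ Bin(11, 0.5).
Step 4: Two-sided exact p-value = sum of Bin(11,0.5) probabilities at or below the observed probability = 0.011719.
Step 5: alpha = 0.05. reject H0.

n_eff = 11, pos = 10, neg = 1, p = 0.011719, reject H0.


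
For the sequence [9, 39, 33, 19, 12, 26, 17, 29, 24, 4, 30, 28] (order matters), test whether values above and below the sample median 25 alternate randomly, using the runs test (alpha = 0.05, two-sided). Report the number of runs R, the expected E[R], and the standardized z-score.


Step 1: Compute median = 25; label A = above, B = below.
Labels in order: BAABBABABBAA  (n_A = 6, n_B = 6)
Step 2: Count runs R = 8.
Step 3: Under H0 (random ordering), E[R] = 2*n_A*n_B/(n_A+n_B) + 1 = 2*6*6/12 + 1 = 7.0000.
        Var[R] = 2*n_A*n_B*(2*n_A*n_B - n_A - n_B) / ((n_A+n_B)^2 * (n_A+n_B-1)) = 4320/1584 = 2.7273.
        SD[R] = 1.6514.
Step 4: Continuity-corrected z = (R - 0.5 - E[R]) / SD[R] = (8 - 0.5 - 7.0000) / 1.6514 = 0.3028.
Step 5: Two-sided p-value via normal approximation = 2*(1 - Phi(|z|)) = 0.762069.
Step 6: alpha = 0.05. fail to reject H0.

R = 8, z = 0.3028, p = 0.762069, fail to reject H0.


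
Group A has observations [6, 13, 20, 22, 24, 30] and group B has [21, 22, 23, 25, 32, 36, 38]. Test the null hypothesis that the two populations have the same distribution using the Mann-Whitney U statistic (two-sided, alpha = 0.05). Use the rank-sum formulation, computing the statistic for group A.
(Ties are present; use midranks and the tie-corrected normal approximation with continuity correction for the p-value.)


Step 1: Combine and sort all 13 observations; assign midranks.
sorted (value, group): (6,X), (13,X), (20,X), (21,Y), (22,X), (22,Y), (23,Y), (24,X), (25,Y), (30,X), (32,Y), (36,Y), (38,Y)
ranks: 6->1, 13->2, 20->3, 21->4, 22->5.5, 22->5.5, 23->7, 24->8, 25->9, 30->10, 32->11, 36->12, 38->13
Step 2: Rank sum for X: R1 = 1 + 2 + 3 + 5.5 + 8 + 10 = 29.5.
Step 3: U_X = R1 - n1(n1+1)/2 = 29.5 - 6*7/2 = 29.5 - 21 = 8.5.
       U_Y = n1*n2 - U_X = 42 - 8.5 = 33.5.
Step 4: Ties are present, so use the tie-corrected normal approximation (with continuity correction) for the p-value.
Step 5: p-value = 0.086044; compare to alpha = 0.05. fail to reject H0.

U_X = 8.5, p = 0.086044, fail to reject H0 at alpha = 0.05.


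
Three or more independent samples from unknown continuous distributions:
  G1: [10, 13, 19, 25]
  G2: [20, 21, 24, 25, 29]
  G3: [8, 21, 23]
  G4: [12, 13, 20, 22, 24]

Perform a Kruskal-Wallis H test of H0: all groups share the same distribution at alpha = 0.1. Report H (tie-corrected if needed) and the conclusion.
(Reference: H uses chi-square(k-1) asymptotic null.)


Step 1: Combine all N = 17 observations and assign midranks.
sorted (value, group, rank): (8,G3,1), (10,G1,2), (12,G4,3), (13,G1,4.5), (13,G4,4.5), (19,G1,6), (20,G2,7.5), (20,G4,7.5), (21,G2,9.5), (21,G3,9.5), (22,G4,11), (23,G3,12), (24,G2,13.5), (24,G4,13.5), (25,G1,15.5), (25,G2,15.5), (29,G2,17)
Step 2: Sum ranks within each group.
R_1 = 28 (n_1 = 4)
R_2 = 63 (n_2 = 5)
R_3 = 22.5 (n_3 = 3)
R_4 = 39.5 (n_4 = 5)
Step 3: H = 12/(N(N+1)) * sum(R_i^2/n_i) - 3(N+1)
     = 12/(17*18) * (28^2/4 + 63^2/5 + 22.5^2/3 + 39.5^2/5) - 3*18
     = 0.039216 * 1470.6 - 54
     = 3.670588.
Step 4: Ties present; correction factor C = 1 - 30/(17^3 - 17) = 0.993873. Corrected H = 3.670588 / 0.993873 = 3.693218.
Step 5: Under H0, H ~ chi^2(3); p-value = 0.296553.
Step 6: alpha = 0.1. fail to reject H0.

H = 3.6932, df = 3, p = 0.296553, fail to reject H0.


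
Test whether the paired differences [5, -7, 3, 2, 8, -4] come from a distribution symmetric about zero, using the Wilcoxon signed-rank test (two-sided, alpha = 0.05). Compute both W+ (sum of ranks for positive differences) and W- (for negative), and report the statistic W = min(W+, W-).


Step 1: Drop any zero differences (none here) and take |d_i|.
|d| = [5, 7, 3, 2, 8, 4]
Step 2: Midrank |d_i| (ties get averaged ranks).
ranks: |5|->4, |7|->5, |3|->2, |2|->1, |8|->6, |4|->3
Step 3: Attach original signs; sum ranks with positive sign and with negative sign.
W+ = 4 + 2 + 1 + 6 = 13
W- = 5 + 3 = 8
(Check: W+ + W- = 21 should equal n(n+1)/2 = 21.)
Step 4: Test statistic W = min(W+, W-) = 8.
Step 5: No ties, so the exact null distribution over the 2^6 = 64 sign assignments gives the two-sided p-value = 0.687500.
Step 6: alpha = 0.05. fail to reject H0.

W+ = 13, W- = 8, W = min = 8, p = 0.687500, fail to reject H0.


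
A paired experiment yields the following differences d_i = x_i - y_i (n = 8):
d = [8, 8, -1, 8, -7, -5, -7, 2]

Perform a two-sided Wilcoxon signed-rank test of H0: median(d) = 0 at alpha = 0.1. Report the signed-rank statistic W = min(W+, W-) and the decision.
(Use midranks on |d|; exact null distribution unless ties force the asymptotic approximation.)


Step 1: Drop any zero differences (none here) and take |d_i|.
|d| = [8, 8, 1, 8, 7, 5, 7, 2]
Step 2: Midrank |d_i| (ties get averaged ranks).
ranks: |8|->7, |8|->7, |1|->1, |8|->7, |7|->4.5, |5|->3, |7|->4.5, |2|->2
Step 3: Attach original signs; sum ranks with positive sign and with negative sign.
W+ = 7 + 7 + 7 + 2 = 23
W- = 1 + 4.5 + 3 + 4.5 = 13
(Check: W+ + W- = 36 should equal n(n+1)/2 = 36.)
Step 4: Test statistic W = min(W+, W-) = 13.
Step 5: Ties in |d|, so use the tie-corrected normal approximation.
        E[W] = n(n+1)/4 = 8*9/4 = 18.
        Tie groups: |d|=7 (t=2), |d|=8 (t=3); sum(t^3 - t) = 30.
        Var[W] = n(n+1)(2n+1)/24 - sum(t^3-t)/48 = 1224/24 - 30/48 = 50.375.
        z = (W - E[W]) / sqrt(Var[W]) = (13 - 18) / 7.0975 = -0.7045.
        Two-sided p = 2*Phi(z) = 0.481140.
Step 6: alpha = 0.1. fail to reject H0.

W+ = 23, W- = 13, W = min = 13, p = 0.481140, fail to reject H0.


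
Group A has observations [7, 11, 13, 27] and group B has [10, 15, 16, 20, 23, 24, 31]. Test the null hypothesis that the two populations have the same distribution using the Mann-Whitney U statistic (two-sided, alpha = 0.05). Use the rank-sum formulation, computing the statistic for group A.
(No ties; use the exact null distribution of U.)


Step 1: Combine and sort all 11 observations; assign midranks.
sorted (value, group): (7,X), (10,Y), (11,X), (13,X), (15,Y), (16,Y), (20,Y), (23,Y), (24,Y), (27,X), (31,Y)
ranks: 7->1, 10->2, 11->3, 13->4, 15->5, 16->6, 20->7, 23->8, 24->9, 27->10, 31->11
Step 2: Rank sum for X: R1 = 1 + 3 + 4 + 10 = 18.
Step 3: U_X = R1 - n1(n1+1)/2 = 18 - 4*5/2 = 18 - 10 = 8.
       U_Y = n1*n2 - U_X = 28 - 8 = 20.
Step 4: No ties, so the exact null distribution of U (based on enumerating the C(11,4) = 330 equally likely rank assignments) gives the two-sided p-value.
Step 5: p-value = 0.315152; compare to alpha = 0.05. fail to reject H0.

U_X = 8, p = 0.315152, fail to reject H0 at alpha = 0.05.


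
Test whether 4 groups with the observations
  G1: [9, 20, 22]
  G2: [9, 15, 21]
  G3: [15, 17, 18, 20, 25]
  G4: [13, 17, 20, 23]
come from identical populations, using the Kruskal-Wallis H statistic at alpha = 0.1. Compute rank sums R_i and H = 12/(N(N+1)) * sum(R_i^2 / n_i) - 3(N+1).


Step 1: Combine all N = 15 observations and assign midranks.
sorted (value, group, rank): (9,G1,1.5), (9,G2,1.5), (13,G4,3), (15,G2,4.5), (15,G3,4.5), (17,G3,6.5), (17,G4,6.5), (18,G3,8), (20,G1,10), (20,G3,10), (20,G4,10), (21,G2,12), (22,G1,13), (23,G4,14), (25,G3,15)
Step 2: Sum ranks within each group.
R_1 = 24.5 (n_1 = 3)
R_2 = 18 (n_2 = 3)
R_3 = 44 (n_3 = 5)
R_4 = 33.5 (n_4 = 4)
Step 3: H = 12/(N(N+1)) * sum(R_i^2/n_i) - 3(N+1)
     = 12/(15*16) * (24.5^2/3 + 18^2/3 + 44^2/5 + 33.5^2/4) - 3*16
     = 0.050000 * 975.846 - 48
     = 0.792292.
Step 4: Ties present; correction factor C = 1 - 42/(15^3 - 15) = 0.987500. Corrected H = 0.792292 / 0.987500 = 0.802321.
Step 5: Under H0, H ~ chi^2(3); p-value = 0.848912.
Step 6: alpha = 0.1. fail to reject H0.

H = 0.8023, df = 3, p = 0.848912, fail to reject H0.


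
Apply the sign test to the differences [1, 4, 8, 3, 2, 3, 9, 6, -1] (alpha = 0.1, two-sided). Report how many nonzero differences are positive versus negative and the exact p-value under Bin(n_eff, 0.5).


Step 1: Discard zero differences. Original n = 9; n_eff = number of nonzero differences = 9.
Nonzero differences (with sign): +1, +4, +8, +3, +2, +3, +9, +6, -1
Step 2: Count signs: positive = 8, negative = 1.
Step 3: Under H0: P(positive) = 0.5, so the number of positives S ~ Bin(9, 0.5).
Step 4: Two-sided exact p-value = sum of Bin(9,0.5) probabilities at or below the observed probability = 0.039062.
Step 5: alpha = 0.1. reject H0.

n_eff = 9, pos = 8, neg = 1, p = 0.039062, reject H0.


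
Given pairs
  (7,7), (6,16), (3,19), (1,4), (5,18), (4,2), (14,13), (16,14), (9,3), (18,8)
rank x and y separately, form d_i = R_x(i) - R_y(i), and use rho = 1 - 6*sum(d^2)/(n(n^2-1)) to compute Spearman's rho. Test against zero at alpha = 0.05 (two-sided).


Step 1: Rank x and y separately (midranks; no ties here).
rank(x): 7->6, 6->5, 3->2, 1->1, 5->4, 4->3, 14->8, 16->9, 9->7, 18->10
rank(y): 7->4, 16->8, 19->10, 4->3, 18->9, 2->1, 13->6, 14->7, 3->2, 8->5
Step 2: d_i = R_x(i) - R_y(i); compute d_i^2.
  (6-4)^2=4, (5-8)^2=9, (2-10)^2=64, (1-3)^2=4, (4-9)^2=25, (3-1)^2=4, (8-6)^2=4, (9-7)^2=4, (7-2)^2=25, (10-5)^2=25
sum(d^2) = 168.
Step 3: rho = 1 - 6*168 / (10*(10^2 - 1)) = 1 - 1008/990 = -0.018182.
Step 4: Under H0, t = rho * sqrt((n-2)/(1-rho^2)) = -0.0514 ~ t(8).
Step 5: Two-sided p-value from the t-distribution with 8 df = 0.960240.
Step 6: alpha = 0.05. fail to reject H0.

rho = -0.0182, p = 0.960240, fail to reject H0 at alpha = 0.05.


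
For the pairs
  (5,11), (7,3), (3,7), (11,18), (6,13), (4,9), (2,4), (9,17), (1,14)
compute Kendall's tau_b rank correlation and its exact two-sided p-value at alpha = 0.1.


Step 1: Enumerate the 36 unordered pairs (i,j) with i<j and classify each by sign(x_j-x_i) * sign(y_j-y_i).
  (1,2):dx=+2,dy=-8->D; (1,3):dx=-2,dy=-4->C; (1,4):dx=+6,dy=+7->C; (1,5):dx=+1,dy=+2->C
  (1,6):dx=-1,dy=-2->C; (1,7):dx=-3,dy=-7->C; (1,8):dx=+4,dy=+6->C; (1,9):dx=-4,dy=+3->D
  (2,3):dx=-4,dy=+4->D; (2,4):dx=+4,dy=+15->C; (2,5):dx=-1,dy=+10->D; (2,6):dx=-3,dy=+6->D
  (2,7):dx=-5,dy=+1->D; (2,8):dx=+2,dy=+14->C; (2,9):dx=-6,dy=+11->D; (3,4):dx=+8,dy=+11->C
  (3,5):dx=+3,dy=+6->C; (3,6):dx=+1,dy=+2->C; (3,7):dx=-1,dy=-3->C; (3,8):dx=+6,dy=+10->C
  (3,9):dx=-2,dy=+7->D; (4,5):dx=-5,dy=-5->C; (4,6):dx=-7,dy=-9->C; (4,7):dx=-9,dy=-14->C
  (4,8):dx=-2,dy=-1->C; (4,9):dx=-10,dy=-4->C; (5,6):dx=-2,dy=-4->C; (5,7):dx=-4,dy=-9->C
  (5,8):dx=+3,dy=+4->C; (5,9):dx=-5,dy=+1->D; (6,7):dx=-2,dy=-5->C; (6,8):dx=+5,dy=+8->C
  (6,9):dx=-3,dy=+5->D; (7,8):dx=+7,dy=+13->C; (7,9):dx=-1,dy=+10->D; (8,9):dx=-8,dy=-3->C
Step 2: C = 25, D = 11, total pairs = 36.
Step 3: tau = (C - D)/(n(n-1)/2) = (25 - 11)/36 = 0.388889.
Step 4: Exact two-sided p-value (enumerate n! = 362880 permutations of y under H0): p = 0.180181.
Step 5: alpha = 0.1. fail to reject H0.

tau_b = 0.3889 (C=25, D=11), p = 0.180181, fail to reject H0.


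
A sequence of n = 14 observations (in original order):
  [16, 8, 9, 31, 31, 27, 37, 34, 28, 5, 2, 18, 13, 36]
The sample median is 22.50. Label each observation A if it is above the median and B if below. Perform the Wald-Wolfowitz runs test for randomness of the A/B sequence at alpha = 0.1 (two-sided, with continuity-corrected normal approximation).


Step 1: Compute median = 22.50; label A = above, B = below.
Labels in order: BBBAAAAAABBBBA  (n_A = 7, n_B = 7)
Step 2: Count runs R = 4.
Step 3: Under H0 (random ordering), E[R] = 2*n_A*n_B/(n_A+n_B) + 1 = 2*7*7/14 + 1 = 8.0000.
        Var[R] = 2*n_A*n_B*(2*n_A*n_B - n_A - n_B) / ((n_A+n_B)^2 * (n_A+n_B-1)) = 8232/2548 = 3.2308.
        SD[R] = 1.7974.
Step 4: Continuity-corrected z = (R + 0.5 - E[R]) / SD[R] = (4 + 0.5 - 8.0000) / 1.7974 = -1.9472.
Step 5: Two-sided p-value via normal approximation = 2*(1 - Phi(|z|)) = 0.051508.
Step 6: alpha = 0.1. reject H0.

R = 4, z = -1.9472, p = 0.051508, reject H0.


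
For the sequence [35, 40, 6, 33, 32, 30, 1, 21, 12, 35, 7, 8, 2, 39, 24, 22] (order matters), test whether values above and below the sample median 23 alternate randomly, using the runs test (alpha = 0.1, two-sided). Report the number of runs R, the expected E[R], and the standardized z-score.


Step 1: Compute median = 23; label A = above, B = below.
Labels in order: AABAAABBBABBBAAB  (n_A = 8, n_B = 8)
Step 2: Count runs R = 8.
Step 3: Under H0 (random ordering), E[R] = 2*n_A*n_B/(n_A+n_B) + 1 = 2*8*8/16 + 1 = 9.0000.
        Var[R] = 2*n_A*n_B*(2*n_A*n_B - n_A - n_B) / ((n_A+n_B)^2 * (n_A+n_B-1)) = 14336/3840 = 3.7333.
        SD[R] = 1.9322.
Step 4: Continuity-corrected z = (R + 0.5 - E[R]) / SD[R] = (8 + 0.5 - 9.0000) / 1.9322 = -0.2588.
Step 5: Two-sided p-value via normal approximation = 2*(1 - Phi(|z|)) = 0.795809.
Step 6: alpha = 0.1. fail to reject H0.

R = 8, z = -0.2588, p = 0.795809, fail to reject H0.


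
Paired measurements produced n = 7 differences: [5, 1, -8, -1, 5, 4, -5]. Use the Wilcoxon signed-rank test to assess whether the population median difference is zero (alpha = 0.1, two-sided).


Step 1: Drop any zero differences (none here) and take |d_i|.
|d| = [5, 1, 8, 1, 5, 4, 5]
Step 2: Midrank |d_i| (ties get averaged ranks).
ranks: |5|->5, |1|->1.5, |8|->7, |1|->1.5, |5|->5, |4|->3, |5|->5
Step 3: Attach original signs; sum ranks with positive sign and with negative sign.
W+ = 5 + 1.5 + 5 + 3 = 14.5
W- = 7 + 1.5 + 5 = 13.5
(Check: W+ + W- = 28 should equal n(n+1)/2 = 28.)
Step 4: Test statistic W = min(W+, W-) = 13.5.
Step 5: Ties in |d|, so use the tie-corrected normal approximation.
        E[W] = n(n+1)/4 = 7*8/4 = 14.
        Tie groups: |d|=1 (t=2), |d|=5 (t=3); sum(t^3 - t) = 30.
        Var[W] = n(n+1)(2n+1)/24 - sum(t^3-t)/48 = 840/24 - 30/48 = 34.375.
        z = (W - E[W]) / sqrt(Var[W]) = (13.5 - 14) / 5.8630 = -0.0853.
        Two-sided p = 2*Phi(z) = 0.932039.
Step 6: alpha = 0.1. fail to reject H0.

W+ = 14.5, W- = 13.5, W = min = 13.5, p = 0.932039, fail to reject H0.


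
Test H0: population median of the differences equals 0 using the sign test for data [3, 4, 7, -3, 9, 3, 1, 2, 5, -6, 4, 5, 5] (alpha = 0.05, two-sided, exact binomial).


Step 1: Discard zero differences. Original n = 13; n_eff = number of nonzero differences = 13.
Nonzero differences (with sign): +3, +4, +7, -3, +9, +3, +1, +2, +5, -6, +4, +5, +5
Step 2: Count signs: positive = 11, negative = 2.
Step 3: Under H0: P(positive) = 0.5, so the number of positives S ~ Bin(13, 0.5).
Step 4: Two-sided exact p-value = sum of Bin(13,0.5) probabilities at or below the observed probability = 0.022461.
Step 5: alpha = 0.05. reject H0.

n_eff = 13, pos = 11, neg = 2, p = 0.022461, reject H0.


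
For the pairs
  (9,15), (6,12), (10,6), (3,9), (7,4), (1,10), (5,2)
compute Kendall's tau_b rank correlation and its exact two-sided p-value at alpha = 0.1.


Step 1: Enumerate the 21 unordered pairs (i,j) with i<j and classify each by sign(x_j-x_i) * sign(y_j-y_i).
  (1,2):dx=-3,dy=-3->C; (1,3):dx=+1,dy=-9->D; (1,4):dx=-6,dy=-6->C; (1,5):dx=-2,dy=-11->C
  (1,6):dx=-8,dy=-5->C; (1,7):dx=-4,dy=-13->C; (2,3):dx=+4,dy=-6->D; (2,4):dx=-3,dy=-3->C
  (2,5):dx=+1,dy=-8->D; (2,6):dx=-5,dy=-2->C; (2,7):dx=-1,dy=-10->C; (3,4):dx=-7,dy=+3->D
  (3,5):dx=-3,dy=-2->C; (3,6):dx=-9,dy=+4->D; (3,7):dx=-5,dy=-4->C; (4,5):dx=+4,dy=-5->D
  (4,6):dx=-2,dy=+1->D; (4,7):dx=+2,dy=-7->D; (5,6):dx=-6,dy=+6->D; (5,7):dx=-2,dy=-2->C
  (6,7):dx=+4,dy=-8->D
Step 2: C = 11, D = 10, total pairs = 21.
Step 3: tau = (C - D)/(n(n-1)/2) = (11 - 10)/21 = 0.047619.
Step 4: Exact two-sided p-value (enumerate n! = 5040 permutations of y under H0): p = 1.000000.
Step 5: alpha = 0.1. fail to reject H0.

tau_b = 0.0476 (C=11, D=10), p = 1.000000, fail to reject H0.


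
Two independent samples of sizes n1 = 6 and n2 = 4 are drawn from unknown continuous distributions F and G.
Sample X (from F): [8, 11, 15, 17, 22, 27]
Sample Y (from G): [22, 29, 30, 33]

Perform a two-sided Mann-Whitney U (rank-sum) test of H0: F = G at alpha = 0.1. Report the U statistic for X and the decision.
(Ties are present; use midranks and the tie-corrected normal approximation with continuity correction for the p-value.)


Step 1: Combine and sort all 10 observations; assign midranks.
sorted (value, group): (8,X), (11,X), (15,X), (17,X), (22,X), (22,Y), (27,X), (29,Y), (30,Y), (33,Y)
ranks: 8->1, 11->2, 15->3, 17->4, 22->5.5, 22->5.5, 27->7, 29->8, 30->9, 33->10
Step 2: Rank sum for X: R1 = 1 + 2 + 3 + 4 + 5.5 + 7 = 22.5.
Step 3: U_X = R1 - n1(n1+1)/2 = 22.5 - 6*7/2 = 22.5 - 21 = 1.5.
       U_Y = n1*n2 - U_X = 24 - 1.5 = 22.5.
Step 4: Ties are present, so use the tie-corrected normal approximation (with continuity correction) for the p-value.
Step 5: p-value = 0.032476; compare to alpha = 0.1. reject H0.

U_X = 1.5, p = 0.032476, reject H0 at alpha = 0.1.


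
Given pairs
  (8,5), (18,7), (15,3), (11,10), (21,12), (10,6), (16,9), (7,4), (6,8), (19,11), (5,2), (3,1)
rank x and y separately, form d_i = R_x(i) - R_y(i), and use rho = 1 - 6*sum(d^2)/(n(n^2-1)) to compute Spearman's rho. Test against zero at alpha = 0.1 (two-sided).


Step 1: Rank x and y separately (midranks; no ties here).
rank(x): 8->5, 18->10, 15->8, 11->7, 21->12, 10->6, 16->9, 7->4, 6->3, 19->11, 5->2, 3->1
rank(y): 5->5, 7->7, 3->3, 10->10, 12->12, 6->6, 9->9, 4->4, 8->8, 11->11, 2->2, 1->1
Step 2: d_i = R_x(i) - R_y(i); compute d_i^2.
  (5-5)^2=0, (10-7)^2=9, (8-3)^2=25, (7-10)^2=9, (12-12)^2=0, (6-6)^2=0, (9-9)^2=0, (4-4)^2=0, (3-8)^2=25, (11-11)^2=0, (2-2)^2=0, (1-1)^2=0
sum(d^2) = 68.
Step 3: rho = 1 - 6*68 / (12*(12^2 - 1)) = 1 - 408/1716 = 0.762238.
Step 4: Under H0, t = rho * sqrt((n-2)/(1-rho^2)) = 3.7238 ~ t(10).
Step 5: Two-sided p-value from the t-distribution with 10 df = 0.003950.
Step 6: alpha = 0.1. reject H0.

rho = 0.7622, p = 0.003950, reject H0 at alpha = 0.1.


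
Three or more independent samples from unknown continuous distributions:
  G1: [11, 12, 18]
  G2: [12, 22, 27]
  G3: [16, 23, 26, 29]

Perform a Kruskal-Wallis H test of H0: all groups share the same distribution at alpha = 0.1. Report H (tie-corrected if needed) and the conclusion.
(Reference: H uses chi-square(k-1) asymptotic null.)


Step 1: Combine all N = 10 observations and assign midranks.
sorted (value, group, rank): (11,G1,1), (12,G1,2.5), (12,G2,2.5), (16,G3,4), (18,G1,5), (22,G2,6), (23,G3,7), (26,G3,8), (27,G2,9), (29,G3,10)
Step 2: Sum ranks within each group.
R_1 = 8.5 (n_1 = 3)
R_2 = 17.5 (n_2 = 3)
R_3 = 29 (n_3 = 4)
Step 3: H = 12/(N(N+1)) * sum(R_i^2/n_i) - 3(N+1)
     = 12/(10*11) * (8.5^2/3 + 17.5^2/3 + 29^2/4) - 3*11
     = 0.109091 * 336.417 - 33
     = 3.700000.
Step 4: Ties present; correction factor C = 1 - 6/(10^3 - 10) = 0.993939. Corrected H = 3.700000 / 0.993939 = 3.722561.
Step 5: Under H0, H ~ chi^2(2); p-value = 0.155473.
Step 6: alpha = 0.1. fail to reject H0.

H = 3.7226, df = 2, p = 0.155473, fail to reject H0.


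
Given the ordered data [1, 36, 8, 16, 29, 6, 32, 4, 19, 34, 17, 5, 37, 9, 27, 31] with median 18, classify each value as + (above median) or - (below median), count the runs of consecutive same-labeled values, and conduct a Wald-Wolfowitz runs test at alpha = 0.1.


Step 1: Compute median = 18; label A = above, B = below.
Labels in order: BABBABABAABBABAA  (n_A = 8, n_B = 8)
Step 2: Count runs R = 12.
Step 3: Under H0 (random ordering), E[R] = 2*n_A*n_B/(n_A+n_B) + 1 = 2*8*8/16 + 1 = 9.0000.
        Var[R] = 2*n_A*n_B*(2*n_A*n_B - n_A - n_B) / ((n_A+n_B)^2 * (n_A+n_B-1)) = 14336/3840 = 3.7333.
        SD[R] = 1.9322.
Step 4: Continuity-corrected z = (R - 0.5 - E[R]) / SD[R] = (12 - 0.5 - 9.0000) / 1.9322 = 1.2939.
Step 5: Two-sided p-value via normal approximation = 2*(1 - Phi(|z|)) = 0.195709.
Step 6: alpha = 0.1. fail to reject H0.

R = 12, z = 1.2939, p = 0.195709, fail to reject H0.


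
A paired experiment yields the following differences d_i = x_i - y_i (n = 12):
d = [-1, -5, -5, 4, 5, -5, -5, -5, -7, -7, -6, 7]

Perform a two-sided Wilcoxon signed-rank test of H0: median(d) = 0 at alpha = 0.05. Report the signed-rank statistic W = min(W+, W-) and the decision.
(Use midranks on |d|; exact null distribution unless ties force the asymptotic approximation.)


Step 1: Drop any zero differences (none here) and take |d_i|.
|d| = [1, 5, 5, 4, 5, 5, 5, 5, 7, 7, 6, 7]
Step 2: Midrank |d_i| (ties get averaged ranks).
ranks: |1|->1, |5|->5.5, |5|->5.5, |4|->2, |5|->5.5, |5|->5.5, |5|->5.5, |5|->5.5, |7|->11, |7|->11, |6|->9, |7|->11
Step 3: Attach original signs; sum ranks with positive sign and with negative sign.
W+ = 2 + 5.5 + 11 = 18.5
W- = 1 + 5.5 + 5.5 + 5.5 + 5.5 + 5.5 + 11 + 11 + 9 = 59.5
(Check: W+ + W- = 78 should equal n(n+1)/2 = 78.)
Step 4: Test statistic W = min(W+, W-) = 18.5.
Step 5: Ties in |d|, so use the tie-corrected normal approximation.
        E[W] = n(n+1)/4 = 12*13/4 = 39.
        Tie groups: |d|=5 (t=6), |d|=7 (t=3); sum(t^3 - t) = 234.
        Var[W] = n(n+1)(2n+1)/24 - sum(t^3-t)/48 = 3900/24 - 234/48 = 157.625.
        z = (W - E[W]) / sqrt(Var[W]) = (18.5 - 39) / 12.5549 = -1.6328.
        Two-sided p = 2*Phi(z) = 0.102504.
Step 6: alpha = 0.05. fail to reject H0.

W+ = 18.5, W- = 59.5, W = min = 18.5, p = 0.102504, fail to reject H0.


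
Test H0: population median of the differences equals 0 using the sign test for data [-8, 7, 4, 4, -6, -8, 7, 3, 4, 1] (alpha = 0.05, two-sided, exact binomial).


Step 1: Discard zero differences. Original n = 10; n_eff = number of nonzero differences = 10.
Nonzero differences (with sign): -8, +7, +4, +4, -6, -8, +7, +3, +4, +1
Step 2: Count signs: positive = 7, negative = 3.
Step 3: Under H0: P(positive) = 0.5, so the number of positives S ~ Bin(10, 0.5).
Step 4: Two-sided exact p-value = sum of Bin(10,0.5) probabilities at or below the observed probability = 0.343750.
Step 5: alpha = 0.05. fail to reject H0.

n_eff = 10, pos = 7, neg = 3, p = 0.343750, fail to reject H0.


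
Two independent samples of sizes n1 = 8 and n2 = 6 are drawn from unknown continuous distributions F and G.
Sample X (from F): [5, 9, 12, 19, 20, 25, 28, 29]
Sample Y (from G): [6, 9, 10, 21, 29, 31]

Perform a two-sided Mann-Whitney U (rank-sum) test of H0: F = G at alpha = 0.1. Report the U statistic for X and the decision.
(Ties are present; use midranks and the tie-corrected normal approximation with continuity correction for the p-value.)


Step 1: Combine and sort all 14 observations; assign midranks.
sorted (value, group): (5,X), (6,Y), (9,X), (9,Y), (10,Y), (12,X), (19,X), (20,X), (21,Y), (25,X), (28,X), (29,X), (29,Y), (31,Y)
ranks: 5->1, 6->2, 9->3.5, 9->3.5, 10->5, 12->6, 19->7, 20->8, 21->9, 25->10, 28->11, 29->12.5, 29->12.5, 31->14
Step 2: Rank sum for X: R1 = 1 + 3.5 + 6 + 7 + 8 + 10 + 11 + 12.5 = 59.
Step 3: U_X = R1 - n1(n1+1)/2 = 59 - 8*9/2 = 59 - 36 = 23.
       U_Y = n1*n2 - U_X = 48 - 23 = 25.
Step 4: Ties are present, so use the tie-corrected normal approximation (with continuity correction) for the p-value.
Step 5: p-value = 0.948419; compare to alpha = 0.1. fail to reject H0.

U_X = 23, p = 0.948419, fail to reject H0 at alpha = 0.1.


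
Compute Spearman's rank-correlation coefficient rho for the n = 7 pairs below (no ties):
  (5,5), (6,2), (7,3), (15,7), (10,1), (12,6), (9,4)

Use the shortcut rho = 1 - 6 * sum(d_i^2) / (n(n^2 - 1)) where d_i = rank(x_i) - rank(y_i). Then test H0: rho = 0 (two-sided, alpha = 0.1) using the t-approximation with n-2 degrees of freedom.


Step 1: Rank x and y separately (midranks; no ties here).
rank(x): 5->1, 6->2, 7->3, 15->7, 10->5, 12->6, 9->4
rank(y): 5->5, 2->2, 3->3, 7->7, 1->1, 6->6, 4->4
Step 2: d_i = R_x(i) - R_y(i); compute d_i^2.
  (1-5)^2=16, (2-2)^2=0, (3-3)^2=0, (7-7)^2=0, (5-1)^2=16, (6-6)^2=0, (4-4)^2=0
sum(d^2) = 32.
Step 3: rho = 1 - 6*32 / (7*(7^2 - 1)) = 1 - 192/336 = 0.428571.
Step 4: Under H0, t = rho * sqrt((n-2)/(1-rho^2)) = 1.0607 ~ t(5).
Step 5: Two-sided p-value from the t-distribution with 5 df = 0.337368.
Step 6: alpha = 0.1. fail to reject H0.

rho = 0.4286, p = 0.337368, fail to reject H0 at alpha = 0.1.


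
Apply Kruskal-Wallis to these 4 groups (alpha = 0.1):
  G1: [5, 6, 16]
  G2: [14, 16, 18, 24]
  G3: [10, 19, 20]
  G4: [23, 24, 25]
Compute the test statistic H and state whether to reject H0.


Step 1: Combine all N = 13 observations and assign midranks.
sorted (value, group, rank): (5,G1,1), (6,G1,2), (10,G3,3), (14,G2,4), (16,G1,5.5), (16,G2,5.5), (18,G2,7), (19,G3,8), (20,G3,9), (23,G4,10), (24,G2,11.5), (24,G4,11.5), (25,G4,13)
Step 2: Sum ranks within each group.
R_1 = 8.5 (n_1 = 3)
R_2 = 28 (n_2 = 4)
R_3 = 20 (n_3 = 3)
R_4 = 34.5 (n_4 = 3)
Step 3: H = 12/(N(N+1)) * sum(R_i^2/n_i) - 3(N+1)
     = 12/(13*14) * (8.5^2/3 + 28^2/4 + 20^2/3 + 34.5^2/3) - 3*14
     = 0.065934 * 750.167 - 42
     = 7.461538.
Step 4: Ties present; correction factor C = 1 - 12/(13^3 - 13) = 0.994505. Corrected H = 7.461538 / 0.994505 = 7.502762.
Step 5: Under H0, H ~ chi^2(3); p-value = 0.057488.
Step 6: alpha = 0.1. reject H0.

H = 7.5028, df = 3, p = 0.057488, reject H0.


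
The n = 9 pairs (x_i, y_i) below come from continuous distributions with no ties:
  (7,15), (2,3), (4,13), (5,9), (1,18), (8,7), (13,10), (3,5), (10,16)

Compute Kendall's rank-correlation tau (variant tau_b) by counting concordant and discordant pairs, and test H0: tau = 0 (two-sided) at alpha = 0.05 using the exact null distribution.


Step 1: Enumerate the 36 unordered pairs (i,j) with i<j and classify each by sign(x_j-x_i) * sign(y_j-y_i).
  (1,2):dx=-5,dy=-12->C; (1,3):dx=-3,dy=-2->C; (1,4):dx=-2,dy=-6->C; (1,5):dx=-6,dy=+3->D
  (1,6):dx=+1,dy=-8->D; (1,7):dx=+6,dy=-5->D; (1,8):dx=-4,dy=-10->C; (1,9):dx=+3,dy=+1->C
  (2,3):dx=+2,dy=+10->C; (2,4):dx=+3,dy=+6->C; (2,5):dx=-1,dy=+15->D; (2,6):dx=+6,dy=+4->C
  (2,7):dx=+11,dy=+7->C; (2,8):dx=+1,dy=+2->C; (2,9):dx=+8,dy=+13->C; (3,4):dx=+1,dy=-4->D
  (3,5):dx=-3,dy=+5->D; (3,6):dx=+4,dy=-6->D; (3,7):dx=+9,dy=-3->D; (3,8):dx=-1,dy=-8->C
  (3,9):dx=+6,dy=+3->C; (4,5):dx=-4,dy=+9->D; (4,6):dx=+3,dy=-2->D; (4,7):dx=+8,dy=+1->C
  (4,8):dx=-2,dy=-4->C; (4,9):dx=+5,dy=+7->C; (5,6):dx=+7,dy=-11->D; (5,7):dx=+12,dy=-8->D
  (5,8):dx=+2,dy=-13->D; (5,9):dx=+9,dy=-2->D; (6,7):dx=+5,dy=+3->C; (6,8):dx=-5,dy=-2->C
  (6,9):dx=+2,dy=+9->C; (7,8):dx=-10,dy=-5->C; (7,9):dx=-3,dy=+6->D; (8,9):dx=+7,dy=+11->C
Step 2: C = 21, D = 15, total pairs = 36.
Step 3: tau = (C - D)/(n(n-1)/2) = (21 - 15)/36 = 0.166667.
Step 4: Exact two-sided p-value (enumerate n! = 362880 permutations of y under H0): p = 0.612202.
Step 5: alpha = 0.05. fail to reject H0.

tau_b = 0.1667 (C=21, D=15), p = 0.612202, fail to reject H0.
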